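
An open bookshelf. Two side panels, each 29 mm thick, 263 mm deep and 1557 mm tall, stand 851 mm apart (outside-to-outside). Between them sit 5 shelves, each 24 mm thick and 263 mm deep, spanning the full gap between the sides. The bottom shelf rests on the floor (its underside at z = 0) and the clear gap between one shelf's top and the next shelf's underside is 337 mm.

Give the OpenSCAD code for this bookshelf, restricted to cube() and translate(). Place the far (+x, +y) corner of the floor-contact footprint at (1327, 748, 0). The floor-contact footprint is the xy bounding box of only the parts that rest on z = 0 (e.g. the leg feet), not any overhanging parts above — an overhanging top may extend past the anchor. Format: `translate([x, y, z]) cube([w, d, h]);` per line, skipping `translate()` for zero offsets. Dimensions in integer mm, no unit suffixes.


translate([476, 485, 0]) cube([29, 263, 1557]);
translate([1298, 485, 0]) cube([29, 263, 1557]);
translate([505, 485, 0]) cube([793, 263, 24]);
translate([505, 485, 361]) cube([793, 263, 24]);
translate([505, 485, 722]) cube([793, 263, 24]);
translate([505, 485, 1083]) cube([793, 263, 24]);
translate([505, 485, 1444]) cube([793, 263, 24]);


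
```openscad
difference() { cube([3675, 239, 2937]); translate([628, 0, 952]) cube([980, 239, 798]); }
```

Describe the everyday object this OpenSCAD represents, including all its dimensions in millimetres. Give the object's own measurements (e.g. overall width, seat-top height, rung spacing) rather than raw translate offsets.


A wall 3675 mm long (x), 239 mm thick (y), 2937 mm tall, with a rectangular window opening cut through it. The opening is 980 mm wide and 798 mm tall; its sill is at z = 952 mm and its near (−x) edge is 628 mm from the wall's −x end. The opening passes through the full wall thickness.


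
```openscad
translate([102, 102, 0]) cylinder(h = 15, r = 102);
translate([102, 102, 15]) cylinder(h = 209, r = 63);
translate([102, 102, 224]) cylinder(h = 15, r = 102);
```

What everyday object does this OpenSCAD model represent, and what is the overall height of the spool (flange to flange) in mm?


A spool. The overall height is 239 mm.

Three coaxial cylinders, large–small–large — a spool. Two 15 mm flanges and a 209 mm core give 15 + 209 + 15 = 239 mm.


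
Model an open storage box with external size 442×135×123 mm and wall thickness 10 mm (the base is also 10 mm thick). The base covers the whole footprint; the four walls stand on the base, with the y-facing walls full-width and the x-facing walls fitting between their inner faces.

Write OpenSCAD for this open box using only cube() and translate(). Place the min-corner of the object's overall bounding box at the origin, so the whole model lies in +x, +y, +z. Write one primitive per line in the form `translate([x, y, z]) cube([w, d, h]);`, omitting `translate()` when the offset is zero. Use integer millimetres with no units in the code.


cube([442, 135, 10]);
translate([0, 0, 10]) cube([442, 10, 113]);
translate([0, 125, 10]) cube([442, 10, 113]);
translate([0, 10, 10]) cube([10, 115, 113]);
translate([432, 10, 10]) cube([10, 115, 113]);


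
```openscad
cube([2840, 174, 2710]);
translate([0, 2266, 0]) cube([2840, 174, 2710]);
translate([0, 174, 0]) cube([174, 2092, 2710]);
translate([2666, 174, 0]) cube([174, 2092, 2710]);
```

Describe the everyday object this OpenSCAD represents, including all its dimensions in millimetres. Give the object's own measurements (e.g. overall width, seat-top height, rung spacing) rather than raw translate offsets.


The wall frame of a small rectangular building: four walls, each 2710 mm tall and 174 mm thick, enclosing a footprint 2840 mm (x) by 2440 mm (y) outside-to-outside, with no floor or roof. The front and back walls (the −y and +y sides) span the full width; the two side walls fit between them.


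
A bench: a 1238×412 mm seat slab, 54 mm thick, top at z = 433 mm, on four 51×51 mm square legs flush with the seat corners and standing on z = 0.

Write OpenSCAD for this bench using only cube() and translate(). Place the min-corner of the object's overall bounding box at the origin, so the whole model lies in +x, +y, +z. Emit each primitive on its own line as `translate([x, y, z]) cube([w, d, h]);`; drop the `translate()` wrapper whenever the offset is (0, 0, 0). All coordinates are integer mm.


translate([0, 0, 379]) cube([1238, 412, 54]);
cube([51, 51, 379]);
translate([0, 361, 0]) cube([51, 51, 379]);
translate([1187, 0, 0]) cube([51, 51, 379]);
translate([1187, 361, 0]) cube([51, 51, 379]);


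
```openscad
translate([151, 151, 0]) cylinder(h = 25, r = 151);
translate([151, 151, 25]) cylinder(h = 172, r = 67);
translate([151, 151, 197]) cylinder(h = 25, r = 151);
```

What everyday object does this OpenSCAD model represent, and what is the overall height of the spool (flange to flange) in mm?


A spool. The overall height is 222 mm.

Three coaxial cylinders, large–small–large — a spool. Two 25 mm flanges and a 172 mm core give 25 + 172 + 25 = 222 mm.


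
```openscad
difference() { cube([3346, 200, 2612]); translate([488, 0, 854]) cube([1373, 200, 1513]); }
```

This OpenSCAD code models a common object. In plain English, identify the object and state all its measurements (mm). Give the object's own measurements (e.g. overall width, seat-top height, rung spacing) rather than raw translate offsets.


A wall 3346 mm long (x), 200 mm thick (y), 2612 mm tall, with a rectangular window opening cut through it. The opening is 1373 mm wide and 1513 mm tall; its sill is at z = 854 mm and its near (−x) edge is 488 mm from the wall's −x end. The opening passes through the full wall thickness.


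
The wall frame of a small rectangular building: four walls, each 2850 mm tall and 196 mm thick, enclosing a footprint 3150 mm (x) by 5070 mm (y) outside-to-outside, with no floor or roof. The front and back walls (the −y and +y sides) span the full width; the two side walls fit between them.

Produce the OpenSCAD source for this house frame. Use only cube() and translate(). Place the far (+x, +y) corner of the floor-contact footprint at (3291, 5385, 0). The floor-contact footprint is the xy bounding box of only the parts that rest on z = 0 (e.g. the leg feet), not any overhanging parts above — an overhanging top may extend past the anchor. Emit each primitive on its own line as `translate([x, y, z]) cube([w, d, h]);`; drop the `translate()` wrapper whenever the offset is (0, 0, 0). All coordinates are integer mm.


translate([141, 315, 0]) cube([3150, 196, 2850]);
translate([141, 5189, 0]) cube([3150, 196, 2850]);
translate([141, 511, 0]) cube([196, 4678, 2850]);
translate([3095, 511, 0]) cube([196, 4678, 2850]);


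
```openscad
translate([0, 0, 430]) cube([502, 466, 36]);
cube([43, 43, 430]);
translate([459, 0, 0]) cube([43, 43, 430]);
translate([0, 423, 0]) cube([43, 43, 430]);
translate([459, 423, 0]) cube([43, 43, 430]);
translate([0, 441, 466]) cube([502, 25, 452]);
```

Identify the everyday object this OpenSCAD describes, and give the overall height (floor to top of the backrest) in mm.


A chair. The overall height is 918 mm.

A slab on four corner posts with a tall panel at the back — a chair. The seat slab sits at z = 430 with thickness 36, and the 452 mm backrest starts at the seat top, so the overall height is 430 + 36 + 452 = 918 mm.


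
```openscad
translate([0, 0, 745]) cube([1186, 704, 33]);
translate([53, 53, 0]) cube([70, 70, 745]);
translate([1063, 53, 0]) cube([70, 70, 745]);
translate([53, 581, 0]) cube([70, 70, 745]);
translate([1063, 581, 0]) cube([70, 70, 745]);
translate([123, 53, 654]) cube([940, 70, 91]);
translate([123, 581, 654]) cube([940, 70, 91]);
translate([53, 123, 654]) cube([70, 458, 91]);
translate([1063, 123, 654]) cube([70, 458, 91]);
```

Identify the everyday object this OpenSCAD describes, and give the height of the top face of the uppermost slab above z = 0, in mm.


A table. The table height is 778 mm.

A 1186×704×33 slab sits at z = 745 on four 70 mm square posts — a table. The top surface is at 745 + 33 = 778 mm.


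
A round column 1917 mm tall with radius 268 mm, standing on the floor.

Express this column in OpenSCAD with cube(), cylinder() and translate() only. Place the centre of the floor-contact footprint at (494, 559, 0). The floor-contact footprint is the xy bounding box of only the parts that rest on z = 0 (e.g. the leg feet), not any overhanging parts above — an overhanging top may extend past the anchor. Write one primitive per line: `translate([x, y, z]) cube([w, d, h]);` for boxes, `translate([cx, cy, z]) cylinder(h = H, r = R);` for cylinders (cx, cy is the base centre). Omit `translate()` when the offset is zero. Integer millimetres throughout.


translate([494, 559, 0]) cylinder(h = 1917, r = 268);


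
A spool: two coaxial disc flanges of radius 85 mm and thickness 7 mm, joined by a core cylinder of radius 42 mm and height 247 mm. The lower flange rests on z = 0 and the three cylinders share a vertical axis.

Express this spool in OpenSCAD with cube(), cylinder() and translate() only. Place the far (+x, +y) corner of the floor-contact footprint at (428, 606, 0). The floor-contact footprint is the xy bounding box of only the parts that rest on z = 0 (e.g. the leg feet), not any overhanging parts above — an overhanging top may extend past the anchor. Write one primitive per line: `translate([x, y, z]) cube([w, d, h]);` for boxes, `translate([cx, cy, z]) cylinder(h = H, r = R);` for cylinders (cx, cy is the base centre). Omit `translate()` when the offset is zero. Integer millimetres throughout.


translate([343, 521, 0]) cylinder(h = 7, r = 85);
translate([343, 521, 7]) cylinder(h = 247, r = 42);
translate([343, 521, 254]) cylinder(h = 7, r = 85);


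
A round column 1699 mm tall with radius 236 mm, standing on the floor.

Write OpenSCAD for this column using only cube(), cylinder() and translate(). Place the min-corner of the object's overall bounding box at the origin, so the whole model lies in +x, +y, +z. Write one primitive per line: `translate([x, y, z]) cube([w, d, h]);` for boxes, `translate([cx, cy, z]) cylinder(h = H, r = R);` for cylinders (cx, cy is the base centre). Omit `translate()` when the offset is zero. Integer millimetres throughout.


translate([236, 236, 0]) cylinder(h = 1699, r = 236);


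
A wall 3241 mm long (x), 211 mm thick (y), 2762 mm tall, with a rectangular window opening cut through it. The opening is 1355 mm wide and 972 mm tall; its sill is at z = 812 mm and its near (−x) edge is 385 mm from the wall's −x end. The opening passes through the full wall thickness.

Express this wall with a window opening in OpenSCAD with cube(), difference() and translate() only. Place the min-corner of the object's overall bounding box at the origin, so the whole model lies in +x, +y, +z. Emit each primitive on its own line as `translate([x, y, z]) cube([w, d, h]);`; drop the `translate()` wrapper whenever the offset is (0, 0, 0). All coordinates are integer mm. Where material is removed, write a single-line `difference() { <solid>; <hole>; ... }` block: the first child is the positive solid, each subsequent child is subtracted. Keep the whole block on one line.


difference() { cube([3241, 211, 2762]); translate([385, 0, 812]) cube([1355, 211, 972]); }


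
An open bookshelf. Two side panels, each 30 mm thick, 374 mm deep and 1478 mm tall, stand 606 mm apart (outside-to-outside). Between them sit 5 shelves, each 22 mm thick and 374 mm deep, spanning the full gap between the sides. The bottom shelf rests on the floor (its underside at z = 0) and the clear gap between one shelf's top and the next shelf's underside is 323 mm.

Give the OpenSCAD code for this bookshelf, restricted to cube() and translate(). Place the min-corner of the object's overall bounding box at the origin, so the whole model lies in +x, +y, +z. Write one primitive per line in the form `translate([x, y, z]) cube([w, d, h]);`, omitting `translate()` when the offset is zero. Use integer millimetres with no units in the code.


cube([30, 374, 1478]);
translate([576, 0, 0]) cube([30, 374, 1478]);
translate([30, 0, 0]) cube([546, 374, 22]);
translate([30, 0, 345]) cube([546, 374, 22]);
translate([30, 0, 690]) cube([546, 374, 22]);
translate([30, 0, 1035]) cube([546, 374, 22]);
translate([30, 0, 1380]) cube([546, 374, 22]);


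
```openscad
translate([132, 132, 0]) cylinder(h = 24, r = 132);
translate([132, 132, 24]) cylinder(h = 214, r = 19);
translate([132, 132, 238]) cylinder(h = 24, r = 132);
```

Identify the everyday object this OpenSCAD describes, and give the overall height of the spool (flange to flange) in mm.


A spool. The overall height is 262 mm.

Three coaxial cylinders, large–small–large — a spool. Two 24 mm flanges and a 214 mm core give 24 + 214 + 24 = 262 mm.


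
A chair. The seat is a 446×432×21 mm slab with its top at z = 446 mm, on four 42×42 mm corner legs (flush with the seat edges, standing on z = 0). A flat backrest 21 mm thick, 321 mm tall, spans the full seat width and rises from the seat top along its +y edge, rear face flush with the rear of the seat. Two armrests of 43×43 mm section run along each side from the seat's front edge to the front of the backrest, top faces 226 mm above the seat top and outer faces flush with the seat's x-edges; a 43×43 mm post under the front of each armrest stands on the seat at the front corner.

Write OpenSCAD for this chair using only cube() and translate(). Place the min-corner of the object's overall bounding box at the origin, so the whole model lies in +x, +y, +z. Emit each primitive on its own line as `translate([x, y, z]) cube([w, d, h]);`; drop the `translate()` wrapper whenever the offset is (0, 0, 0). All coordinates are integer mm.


translate([0, 0, 425]) cube([446, 432, 21]);
cube([42, 42, 425]);
translate([404, 0, 0]) cube([42, 42, 425]);
translate([0, 390, 0]) cube([42, 42, 425]);
translate([404, 390, 0]) cube([42, 42, 425]);
translate([0, 411, 446]) cube([446, 21, 321]);
translate([0, 0, 629]) cube([43, 411, 43]);
translate([403, 0, 629]) cube([43, 411, 43]);
translate([0, 0, 446]) cube([43, 43, 183]);
translate([403, 0, 446]) cube([43, 43, 183]);


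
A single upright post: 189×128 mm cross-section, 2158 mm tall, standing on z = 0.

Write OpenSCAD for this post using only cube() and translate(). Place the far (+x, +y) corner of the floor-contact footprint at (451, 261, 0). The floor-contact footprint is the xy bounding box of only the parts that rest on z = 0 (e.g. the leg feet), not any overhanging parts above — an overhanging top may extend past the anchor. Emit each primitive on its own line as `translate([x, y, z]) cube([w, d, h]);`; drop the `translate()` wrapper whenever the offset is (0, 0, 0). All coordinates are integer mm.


translate([262, 133, 0]) cube([189, 128, 2158]);


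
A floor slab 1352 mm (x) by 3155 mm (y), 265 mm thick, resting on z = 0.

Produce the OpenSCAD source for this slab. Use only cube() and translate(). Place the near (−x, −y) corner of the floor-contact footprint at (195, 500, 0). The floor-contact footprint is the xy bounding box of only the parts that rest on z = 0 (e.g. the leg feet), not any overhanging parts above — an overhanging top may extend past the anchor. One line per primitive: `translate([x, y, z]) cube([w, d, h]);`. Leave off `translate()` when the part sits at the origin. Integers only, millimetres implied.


translate([195, 500, 0]) cube([1352, 3155, 265]);


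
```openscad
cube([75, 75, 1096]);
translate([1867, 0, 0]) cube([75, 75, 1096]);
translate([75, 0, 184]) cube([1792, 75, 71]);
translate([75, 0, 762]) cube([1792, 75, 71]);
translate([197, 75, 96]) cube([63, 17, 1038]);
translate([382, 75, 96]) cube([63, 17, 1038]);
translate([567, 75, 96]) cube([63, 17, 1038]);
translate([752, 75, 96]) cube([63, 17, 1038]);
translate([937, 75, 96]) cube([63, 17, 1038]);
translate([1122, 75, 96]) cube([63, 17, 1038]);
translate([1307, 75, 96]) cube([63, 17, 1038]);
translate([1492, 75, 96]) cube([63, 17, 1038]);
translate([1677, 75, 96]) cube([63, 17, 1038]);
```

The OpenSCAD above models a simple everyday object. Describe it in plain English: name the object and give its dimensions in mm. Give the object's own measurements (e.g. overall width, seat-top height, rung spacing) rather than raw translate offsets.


A fence section. Two 75×75 mm posts, 1096 mm tall, stand on the floor with a clear span of 1792 mm between their inner faces. Two horizontal rails of 75×71 mm section span the gap between the posts with their undersides at z = 184 mm and z = 762 mm, flush with the posts' −y face. 9 pickets, each 63 mm wide, 17 mm thick and 1038 mm tall, are fixed to the +y face of the rails with their bottoms at z = 96 mm, spaced across the span with a 122 mm gap after the −x post and between neighbouring pickets, with 127 mm left before the +x post.


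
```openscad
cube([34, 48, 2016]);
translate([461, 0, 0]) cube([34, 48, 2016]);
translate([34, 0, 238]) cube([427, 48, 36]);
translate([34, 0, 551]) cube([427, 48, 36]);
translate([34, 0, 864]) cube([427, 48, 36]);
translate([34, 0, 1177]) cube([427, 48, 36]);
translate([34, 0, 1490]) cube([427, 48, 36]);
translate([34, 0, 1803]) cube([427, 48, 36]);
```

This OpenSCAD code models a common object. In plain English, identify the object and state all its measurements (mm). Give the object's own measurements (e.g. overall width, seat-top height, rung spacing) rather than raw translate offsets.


A straight ladder. Two 34×48 mm vertical rails, 2016 mm tall, stand 495 mm apart (outside-to-outside) with their front faces coplanar on the −y side. 6 rungs, each 48 mm deep and 36 mm tall, span between the inner faces of the rails, front faces flush with the rails. The lowest rung's underside is at z = 238 mm and rungs are spaced 313 mm apart (underside to underside).


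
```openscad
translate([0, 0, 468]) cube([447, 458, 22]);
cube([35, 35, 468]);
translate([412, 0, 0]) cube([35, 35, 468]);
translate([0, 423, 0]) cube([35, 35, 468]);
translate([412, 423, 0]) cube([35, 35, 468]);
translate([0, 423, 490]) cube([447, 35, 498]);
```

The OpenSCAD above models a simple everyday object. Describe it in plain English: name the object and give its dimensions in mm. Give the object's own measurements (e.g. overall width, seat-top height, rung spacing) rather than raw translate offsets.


A chair. The seat is a 447×458×22 mm slab with its top at z = 490 mm, on four 35×35 mm corner legs (flush with the seat edges, standing on z = 0). A flat backrest 35 mm thick, 498 mm tall, spans the full seat width and rises from the seat top along its +y edge, rear face flush with the rear of the seat.


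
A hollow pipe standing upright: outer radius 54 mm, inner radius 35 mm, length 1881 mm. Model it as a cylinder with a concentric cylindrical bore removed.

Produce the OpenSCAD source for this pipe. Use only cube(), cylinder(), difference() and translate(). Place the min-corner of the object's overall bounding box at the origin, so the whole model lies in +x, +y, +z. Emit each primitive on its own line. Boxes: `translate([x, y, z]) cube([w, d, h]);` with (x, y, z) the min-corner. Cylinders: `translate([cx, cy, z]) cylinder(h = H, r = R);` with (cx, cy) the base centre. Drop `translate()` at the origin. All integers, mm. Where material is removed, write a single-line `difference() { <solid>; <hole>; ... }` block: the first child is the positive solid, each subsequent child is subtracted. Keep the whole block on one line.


difference() { translate([54, 54, 0]) cylinder(h = 1881, r = 54); translate([54, 54, 0]) cylinder(h = 1881, r = 35); }


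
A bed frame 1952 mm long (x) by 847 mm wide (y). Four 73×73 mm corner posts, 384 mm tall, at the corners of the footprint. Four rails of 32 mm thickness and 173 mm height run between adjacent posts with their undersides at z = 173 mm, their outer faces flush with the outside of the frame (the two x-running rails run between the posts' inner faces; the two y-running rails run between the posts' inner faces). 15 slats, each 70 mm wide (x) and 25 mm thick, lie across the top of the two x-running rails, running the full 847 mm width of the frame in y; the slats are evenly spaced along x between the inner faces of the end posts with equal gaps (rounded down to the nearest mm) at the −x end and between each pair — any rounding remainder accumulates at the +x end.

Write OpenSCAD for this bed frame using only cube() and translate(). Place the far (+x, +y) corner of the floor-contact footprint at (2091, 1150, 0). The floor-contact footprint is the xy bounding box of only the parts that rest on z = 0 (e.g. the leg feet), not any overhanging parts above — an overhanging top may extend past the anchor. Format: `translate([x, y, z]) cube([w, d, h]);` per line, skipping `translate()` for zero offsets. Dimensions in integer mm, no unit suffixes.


translate([139, 303, 0]) cube([73, 73, 384]);
translate([139, 1077, 0]) cube([73, 73, 384]);
translate([2018, 303, 0]) cube([73, 73, 384]);
translate([2018, 1077, 0]) cube([73, 73, 384]);
translate([212, 303, 173]) cube([1806, 32, 173]);
translate([212, 1118, 173]) cube([1806, 32, 173]);
translate([139, 376, 173]) cube([32, 701, 173]);
translate([2059, 376, 173]) cube([32, 701, 173]);
translate([259, 303, 346]) cube([70, 847, 25]);
translate([376, 303, 346]) cube([70, 847, 25]);
translate([493, 303, 346]) cube([70, 847, 25]);
translate([610, 303, 346]) cube([70, 847, 25]);
translate([727, 303, 346]) cube([70, 847, 25]);
translate([844, 303, 346]) cube([70, 847, 25]);
translate([961, 303, 346]) cube([70, 847, 25]);
translate([1078, 303, 346]) cube([70, 847, 25]);
translate([1195, 303, 346]) cube([70, 847, 25]);
translate([1312, 303, 346]) cube([70, 847, 25]);
translate([1429, 303, 346]) cube([70, 847, 25]);
translate([1546, 303, 346]) cube([70, 847, 25]);
translate([1663, 303, 346]) cube([70, 847, 25]);
translate([1780, 303, 346]) cube([70, 847, 25]);
translate([1897, 303, 346]) cube([70, 847, 25]);


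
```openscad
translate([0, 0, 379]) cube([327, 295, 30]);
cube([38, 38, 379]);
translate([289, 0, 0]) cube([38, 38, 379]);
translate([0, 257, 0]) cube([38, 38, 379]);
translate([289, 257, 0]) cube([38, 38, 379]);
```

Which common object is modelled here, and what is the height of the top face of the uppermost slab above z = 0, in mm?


A stool. The seat height is 409 mm.

A 327×295×30 slab at z = 379 on four corner posts — a stool. The seat top is 379 + 30 = 409 mm.


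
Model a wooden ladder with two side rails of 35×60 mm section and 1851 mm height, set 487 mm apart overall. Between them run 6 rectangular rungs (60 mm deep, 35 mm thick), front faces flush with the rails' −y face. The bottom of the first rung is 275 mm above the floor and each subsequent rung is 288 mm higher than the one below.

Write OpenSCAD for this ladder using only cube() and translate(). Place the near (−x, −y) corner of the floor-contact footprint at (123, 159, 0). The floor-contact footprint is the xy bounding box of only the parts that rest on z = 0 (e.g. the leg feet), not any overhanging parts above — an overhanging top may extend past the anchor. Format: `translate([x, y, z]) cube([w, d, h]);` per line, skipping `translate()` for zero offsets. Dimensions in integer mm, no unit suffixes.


translate([123, 159, 0]) cube([35, 60, 1851]);
translate([575, 159, 0]) cube([35, 60, 1851]);
translate([158, 159, 275]) cube([417, 60, 35]);
translate([158, 159, 563]) cube([417, 60, 35]);
translate([158, 159, 851]) cube([417, 60, 35]);
translate([158, 159, 1139]) cube([417, 60, 35]);
translate([158, 159, 1427]) cube([417, 60, 35]);
translate([158, 159, 1715]) cube([417, 60, 35]);


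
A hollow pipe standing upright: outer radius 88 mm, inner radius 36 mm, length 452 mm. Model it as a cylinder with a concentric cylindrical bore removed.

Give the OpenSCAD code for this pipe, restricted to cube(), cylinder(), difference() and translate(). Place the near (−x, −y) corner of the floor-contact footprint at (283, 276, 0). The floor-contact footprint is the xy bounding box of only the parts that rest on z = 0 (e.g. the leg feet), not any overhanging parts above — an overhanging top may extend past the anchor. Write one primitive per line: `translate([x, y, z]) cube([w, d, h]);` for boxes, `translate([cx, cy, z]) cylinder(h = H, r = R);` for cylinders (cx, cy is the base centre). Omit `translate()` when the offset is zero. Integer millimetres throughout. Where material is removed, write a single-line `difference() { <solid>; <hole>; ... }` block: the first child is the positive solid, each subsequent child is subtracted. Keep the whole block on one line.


difference() { translate([371, 364, 0]) cylinder(h = 452, r = 88); translate([371, 364, 0]) cylinder(h = 452, r = 36); }


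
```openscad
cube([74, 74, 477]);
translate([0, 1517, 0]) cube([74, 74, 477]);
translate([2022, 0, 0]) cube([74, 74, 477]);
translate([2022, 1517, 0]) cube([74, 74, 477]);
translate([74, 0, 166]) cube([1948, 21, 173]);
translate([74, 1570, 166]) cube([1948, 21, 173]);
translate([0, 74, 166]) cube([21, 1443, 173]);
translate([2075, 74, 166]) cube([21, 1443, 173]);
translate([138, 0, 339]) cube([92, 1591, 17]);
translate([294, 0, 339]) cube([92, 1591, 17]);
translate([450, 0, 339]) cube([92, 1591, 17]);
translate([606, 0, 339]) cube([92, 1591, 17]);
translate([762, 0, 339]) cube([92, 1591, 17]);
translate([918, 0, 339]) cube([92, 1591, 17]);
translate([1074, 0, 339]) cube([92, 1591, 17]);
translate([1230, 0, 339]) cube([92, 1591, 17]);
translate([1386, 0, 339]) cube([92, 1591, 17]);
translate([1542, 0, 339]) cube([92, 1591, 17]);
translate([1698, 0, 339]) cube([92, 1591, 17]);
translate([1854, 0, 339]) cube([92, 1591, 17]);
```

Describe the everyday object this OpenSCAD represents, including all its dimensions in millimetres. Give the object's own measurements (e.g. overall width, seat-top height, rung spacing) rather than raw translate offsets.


A bed frame 2096 mm long (x) by 1591 mm wide (y). Four 74×74 mm corner posts, 477 mm tall, at the corners of the footprint. Four rails of 21 mm thickness and 173 mm height run between adjacent posts with their undersides at z = 166 mm, their outer faces flush with the outside of the frame (the two x-running rails run between the posts' inner faces; the two y-running rails run between the posts' inner faces). 12 slats, each 92 mm wide (x) and 17 mm thick, lie across the top of the two x-running rails, running the full 1591 mm width of the frame in y; along x they sit between the end posts with a 64 mm gap after the −x posts and between neighbouring slats, leaving 76 mm before the +x posts.


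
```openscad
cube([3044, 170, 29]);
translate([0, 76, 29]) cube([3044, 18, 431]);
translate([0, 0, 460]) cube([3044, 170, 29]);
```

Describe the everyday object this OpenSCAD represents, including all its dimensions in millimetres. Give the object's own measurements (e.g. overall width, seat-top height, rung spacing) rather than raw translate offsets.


An I-beam lying along x, 3044 mm long. Overall section height 489 mm. Two flanges 170 mm wide (y) and 29 mm thick, one on the floor and one at the top; a web 18 mm thick runs between them, centred on the flange width.


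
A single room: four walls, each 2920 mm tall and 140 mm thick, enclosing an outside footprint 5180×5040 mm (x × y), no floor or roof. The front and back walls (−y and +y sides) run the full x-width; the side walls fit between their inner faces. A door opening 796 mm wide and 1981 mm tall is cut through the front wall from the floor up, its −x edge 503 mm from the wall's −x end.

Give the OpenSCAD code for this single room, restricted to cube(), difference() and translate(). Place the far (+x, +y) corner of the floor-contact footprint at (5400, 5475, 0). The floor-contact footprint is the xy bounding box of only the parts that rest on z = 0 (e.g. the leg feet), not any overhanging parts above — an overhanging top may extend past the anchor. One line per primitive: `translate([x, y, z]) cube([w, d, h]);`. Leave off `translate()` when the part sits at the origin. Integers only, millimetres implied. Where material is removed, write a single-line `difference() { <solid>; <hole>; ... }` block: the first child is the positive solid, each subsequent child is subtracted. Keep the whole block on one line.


difference() { translate([220, 435, 0]) cube([5180, 140, 2920]); translate([723, 435, 0]) cube([796, 140, 1981]); }
translate([220, 5335, 0]) cube([5180, 140, 2920]);
translate([220, 575, 0]) cube([140, 4760, 2920]);
translate([5260, 575, 0]) cube([140, 4760, 2920]);


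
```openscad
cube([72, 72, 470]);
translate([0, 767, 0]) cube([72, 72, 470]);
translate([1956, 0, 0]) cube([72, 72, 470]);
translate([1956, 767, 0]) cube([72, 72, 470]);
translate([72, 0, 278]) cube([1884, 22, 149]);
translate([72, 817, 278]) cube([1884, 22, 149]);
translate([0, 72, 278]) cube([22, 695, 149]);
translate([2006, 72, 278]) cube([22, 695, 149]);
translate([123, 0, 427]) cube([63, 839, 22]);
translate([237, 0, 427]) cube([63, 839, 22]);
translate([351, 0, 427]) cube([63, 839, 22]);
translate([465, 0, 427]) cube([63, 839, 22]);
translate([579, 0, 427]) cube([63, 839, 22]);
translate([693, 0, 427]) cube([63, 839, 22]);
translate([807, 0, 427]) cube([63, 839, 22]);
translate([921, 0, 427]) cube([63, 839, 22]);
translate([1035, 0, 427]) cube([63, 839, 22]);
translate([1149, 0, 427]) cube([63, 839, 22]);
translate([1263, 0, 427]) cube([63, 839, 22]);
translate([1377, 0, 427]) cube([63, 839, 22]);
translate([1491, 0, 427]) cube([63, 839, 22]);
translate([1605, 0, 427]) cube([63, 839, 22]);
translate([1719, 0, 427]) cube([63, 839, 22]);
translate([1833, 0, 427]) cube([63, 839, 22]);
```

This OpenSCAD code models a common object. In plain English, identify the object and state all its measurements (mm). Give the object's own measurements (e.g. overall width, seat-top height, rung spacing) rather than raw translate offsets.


A bed frame 2028 mm long (x) by 839 mm wide (y). Four 72×72 mm corner posts, 470 mm tall, at the corners of the footprint. Four rails of 22 mm thickness and 149 mm height run between adjacent posts with their undersides at z = 278 mm, their outer faces flush with the outside of the frame (the two x-running rails run between the posts' inner faces; the two y-running rails run between the posts' inner faces). 16 slats, each 63 mm wide (x) and 22 mm thick, lie across the top of the two x-running rails, running the full 839 mm width of the frame in y; along x they sit between the end posts with a 51 mm gap after the −x posts and between neighbouring slats, leaving 60 mm before the +x posts.


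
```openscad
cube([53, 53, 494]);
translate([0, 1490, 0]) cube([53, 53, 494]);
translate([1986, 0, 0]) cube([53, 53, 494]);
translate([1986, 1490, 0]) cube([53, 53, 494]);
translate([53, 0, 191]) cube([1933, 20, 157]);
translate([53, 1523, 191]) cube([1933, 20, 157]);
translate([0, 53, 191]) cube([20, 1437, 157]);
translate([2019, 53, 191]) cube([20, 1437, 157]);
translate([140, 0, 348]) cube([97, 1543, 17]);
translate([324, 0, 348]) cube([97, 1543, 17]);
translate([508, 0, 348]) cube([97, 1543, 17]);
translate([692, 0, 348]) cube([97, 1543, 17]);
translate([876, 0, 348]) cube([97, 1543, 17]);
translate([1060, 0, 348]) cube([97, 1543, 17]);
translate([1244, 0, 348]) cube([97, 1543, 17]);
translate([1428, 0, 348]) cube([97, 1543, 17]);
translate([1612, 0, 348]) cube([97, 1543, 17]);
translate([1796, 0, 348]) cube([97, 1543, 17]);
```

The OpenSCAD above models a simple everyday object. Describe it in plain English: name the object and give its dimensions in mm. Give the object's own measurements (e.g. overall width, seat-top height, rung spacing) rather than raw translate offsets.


A bed frame 2039 mm long (x) by 1543 mm wide (y). Four 53×53 mm corner posts, 494 mm tall, at the corners of the footprint. Four rails of 20 mm thickness and 157 mm height run between adjacent posts with their undersides at z = 191 mm, their outer faces flush with the outside of the frame (the two x-running rails run between the posts' inner faces; the two y-running rails run between the posts' inner faces). 10 slats, each 97 mm wide (x) and 17 mm thick, lie across the top of the two x-running rails, running the full 1543 mm width of the frame in y; along x they sit between the end posts with a 87 mm gap after the −x posts and between neighbouring slats, leaving 93 mm before the +x posts.


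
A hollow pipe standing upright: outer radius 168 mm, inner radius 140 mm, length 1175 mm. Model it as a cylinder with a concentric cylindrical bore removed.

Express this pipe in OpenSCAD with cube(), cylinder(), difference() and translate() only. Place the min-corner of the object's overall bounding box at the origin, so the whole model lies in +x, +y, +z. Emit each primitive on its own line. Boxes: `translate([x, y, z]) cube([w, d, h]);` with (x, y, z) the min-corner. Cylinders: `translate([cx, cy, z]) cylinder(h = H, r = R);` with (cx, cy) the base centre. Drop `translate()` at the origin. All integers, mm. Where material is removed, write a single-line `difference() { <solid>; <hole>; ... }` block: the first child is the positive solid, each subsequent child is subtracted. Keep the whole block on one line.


difference() { translate([168, 168, 0]) cylinder(h = 1175, r = 168); translate([168, 168, 0]) cylinder(h = 1175, r = 140); }


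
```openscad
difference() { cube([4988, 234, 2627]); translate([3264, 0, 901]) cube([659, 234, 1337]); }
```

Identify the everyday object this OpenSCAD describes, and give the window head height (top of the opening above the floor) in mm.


A wall with a window opening. The window head height is 2238 mm.

A wall with a rectangular opening subtracted — a window. Sill at z = 901, opening 1337 mm tall, so the head is at 901 + 1337 = 2238 mm.


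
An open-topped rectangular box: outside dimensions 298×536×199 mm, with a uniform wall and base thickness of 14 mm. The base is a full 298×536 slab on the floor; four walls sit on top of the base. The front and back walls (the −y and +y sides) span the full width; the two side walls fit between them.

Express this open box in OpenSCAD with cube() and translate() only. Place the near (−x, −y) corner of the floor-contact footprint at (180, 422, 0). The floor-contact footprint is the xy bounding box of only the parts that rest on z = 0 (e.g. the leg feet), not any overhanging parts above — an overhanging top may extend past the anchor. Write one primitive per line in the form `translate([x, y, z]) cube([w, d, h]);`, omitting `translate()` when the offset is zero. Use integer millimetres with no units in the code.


translate([180, 422, 0]) cube([298, 536, 14]);
translate([180, 422, 14]) cube([298, 14, 185]);
translate([180, 944, 14]) cube([298, 14, 185]);
translate([180, 436, 14]) cube([14, 508, 185]);
translate([464, 436, 14]) cube([14, 508, 185]);


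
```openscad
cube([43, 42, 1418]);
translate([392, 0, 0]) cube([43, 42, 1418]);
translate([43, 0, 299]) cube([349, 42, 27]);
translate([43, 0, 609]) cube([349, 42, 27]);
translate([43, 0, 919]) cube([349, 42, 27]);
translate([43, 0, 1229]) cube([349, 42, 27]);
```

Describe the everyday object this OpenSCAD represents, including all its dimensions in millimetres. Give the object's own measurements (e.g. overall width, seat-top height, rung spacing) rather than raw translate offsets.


A straight ladder. Two 43×42 mm vertical rails, 1418 mm tall, stand 435 mm apart (outside-to-outside) with their front faces coplanar on the −y side. 4 rungs, each 42 mm deep and 27 mm tall, span between the inner faces of the rails, front faces flush with the rails. The lowest rung's underside is at z = 299 mm and rungs are spaced 310 mm apart (underside to underside).


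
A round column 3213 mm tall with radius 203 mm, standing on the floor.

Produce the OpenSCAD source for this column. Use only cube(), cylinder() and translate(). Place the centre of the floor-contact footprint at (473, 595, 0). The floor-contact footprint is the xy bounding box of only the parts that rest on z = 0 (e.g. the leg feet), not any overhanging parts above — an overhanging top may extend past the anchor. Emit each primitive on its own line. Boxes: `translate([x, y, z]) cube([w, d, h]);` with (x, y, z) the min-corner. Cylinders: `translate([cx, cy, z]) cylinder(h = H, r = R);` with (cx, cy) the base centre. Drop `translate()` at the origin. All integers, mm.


translate([473, 595, 0]) cylinder(h = 3213, r = 203);


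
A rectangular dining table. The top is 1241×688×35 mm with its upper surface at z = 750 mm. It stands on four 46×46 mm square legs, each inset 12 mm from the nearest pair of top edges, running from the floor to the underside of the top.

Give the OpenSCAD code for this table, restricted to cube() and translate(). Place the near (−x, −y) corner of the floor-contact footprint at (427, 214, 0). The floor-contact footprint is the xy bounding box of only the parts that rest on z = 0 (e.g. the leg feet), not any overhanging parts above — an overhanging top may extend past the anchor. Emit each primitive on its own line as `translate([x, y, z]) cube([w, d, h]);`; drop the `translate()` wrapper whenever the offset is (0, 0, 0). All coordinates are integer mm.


translate([415, 202, 715]) cube([1241, 688, 35]);
translate([427, 214, 0]) cube([46, 46, 715]);
translate([1598, 214, 0]) cube([46, 46, 715]);
translate([427, 832, 0]) cube([46, 46, 715]);
translate([1598, 832, 0]) cube([46, 46, 715]);


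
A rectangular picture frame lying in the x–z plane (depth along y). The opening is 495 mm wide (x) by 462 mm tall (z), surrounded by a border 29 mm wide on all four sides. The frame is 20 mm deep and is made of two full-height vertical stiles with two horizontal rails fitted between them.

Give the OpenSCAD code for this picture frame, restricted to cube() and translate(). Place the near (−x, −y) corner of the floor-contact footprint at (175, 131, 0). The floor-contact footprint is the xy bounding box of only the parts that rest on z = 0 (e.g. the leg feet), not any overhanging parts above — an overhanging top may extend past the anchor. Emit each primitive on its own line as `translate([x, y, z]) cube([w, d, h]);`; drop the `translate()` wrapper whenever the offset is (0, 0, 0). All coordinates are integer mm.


translate([175, 131, 0]) cube([29, 20, 520]);
translate([699, 131, 0]) cube([29, 20, 520]);
translate([204, 131, 0]) cube([495, 20, 29]);
translate([204, 131, 491]) cube([495, 20, 29]);


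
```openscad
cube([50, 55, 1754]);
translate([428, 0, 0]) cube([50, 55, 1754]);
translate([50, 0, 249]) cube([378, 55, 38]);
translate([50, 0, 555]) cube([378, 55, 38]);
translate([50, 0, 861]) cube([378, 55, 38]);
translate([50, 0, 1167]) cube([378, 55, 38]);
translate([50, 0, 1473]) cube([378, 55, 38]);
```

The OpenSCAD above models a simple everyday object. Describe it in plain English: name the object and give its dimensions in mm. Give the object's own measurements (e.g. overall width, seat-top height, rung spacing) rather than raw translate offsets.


A straight ladder. Two 50×55 mm vertical rails, 1754 mm tall, stand 478 mm apart (outside-to-outside) with their front faces coplanar on the −y side. 5 rungs, each 55 mm deep and 38 mm tall, span between the inner faces of the rails, front faces flush with the rails. The lowest rung's underside is at z = 249 mm and rungs are spaced 306 mm apart (underside to underside).


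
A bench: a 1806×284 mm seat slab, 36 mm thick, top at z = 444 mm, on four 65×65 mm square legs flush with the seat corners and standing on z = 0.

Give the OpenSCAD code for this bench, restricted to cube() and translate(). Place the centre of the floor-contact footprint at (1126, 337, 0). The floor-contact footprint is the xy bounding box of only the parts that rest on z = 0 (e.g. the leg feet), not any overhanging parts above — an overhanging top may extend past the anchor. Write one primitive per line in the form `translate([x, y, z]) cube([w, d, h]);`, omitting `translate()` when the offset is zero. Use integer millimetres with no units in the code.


// leg_h = 444 − 36 = 408
translate([223, 195, 408]) cube([1806, 284, 36]);
translate([223, 195, 0]) cube([65, 65, 408]);
translate([223, 414, 0]) cube([65, 65, 408]);
translate([1964, 195, 0]) cube([65, 65, 408]);
translate([1964, 414, 0]) cube([65, 65, 408]);
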